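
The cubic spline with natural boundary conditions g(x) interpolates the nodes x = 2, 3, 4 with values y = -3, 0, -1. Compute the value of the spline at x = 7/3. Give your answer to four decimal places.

-1.7037

Put M_i = g'' at the i-th knot. Here h = (1, 1) and Δ = (3, -1), so the interior equations h_(i-1)·M_(i-1) + 2(h_(i-1)+h_i)·M_i + h_i·M_(i+1) = 6(Δ_i − Δ_(i-1)) read
  1·M_0 + 4·M_1 + 1·M_2 = 6(Δ_1 - Δ_0) = -24
Natural end conditions: M_0 = M_2 = 0.
Hence M_0 = 0, M_1 = -6, M_2 = 0.
On [2, 3], g(x) = -3 + 4·(x - 2) + 0·(x - 2)² - 1·(x - 2)³.
With (x - 2) = 1/3: g(7/3) = -46/27.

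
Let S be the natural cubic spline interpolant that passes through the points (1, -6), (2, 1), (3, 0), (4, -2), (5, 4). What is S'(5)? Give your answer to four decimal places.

8.0714

With σ_i denoting the second derivative at x_i, h_i = 1, 1, 1, 1, and Δ_i = (y_(i+1) − y_i)/h_i = 7, -1, -2, 6:
  1·σ_0 + 4·σ_1 + 1·σ_2 = 6(Δ_1 - Δ_0) = -48
  1·σ_1 + 4·σ_2 + 1·σ_3 = 6(Δ_2 - Δ_1) = -6
  1·σ_2 + 4·σ_3 + 1·σ_4 = 6(Δ_3 - Δ_2) = 48
Natural end conditions: σ_0 = σ_4 = 0.
Hence σ_0 = 0, σ_1 = -81/7, σ_2 = -12/7, σ_3 = 87/7, σ_4 = 0.
On [4, 5], S'(t) = b_3 + 2c_3·(t - 4) + 3d_3·(t - 4)² with b_3 = Δ_3 - h_3(2σ_3 + σ_4)/6 = 13/7, c_3 = σ_3/2 = 87/14, d_3 = (σ_4 - σ_3)/(6h_3) = -29/14. So S'(5) = 113/14.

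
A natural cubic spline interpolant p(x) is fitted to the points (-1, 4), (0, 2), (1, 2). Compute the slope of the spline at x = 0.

-1

Put σ_i = p'' at the i-th knot. Here h = (1, 1) and Δ = (-2, 0), so the interior equations h_(i-1)·σ_(i-1) + 2(h_(i-1)+h_i)·σ_i + h_i·σ_(i+1) = 6(Δ_i − Δ_(i-1)) read
  1·σ_0 + 4·σ_1 + 1·σ_2 = 6(Δ_1 - Δ_0) = 12
Natural end conditions: σ_0 = σ_2 = 0.
Forward elimination and back-substitution give σ_0 = 0, σ_1 = 3, σ_2 = 0.
On [0, 1], p'(x) = b_1 + 2c_1·x + 3d_1·x² with b_1 = Δ_1 - h_1(2σ_1 + σ_2)/6 = -1, c_1 = σ_1/2 = 3/2, d_1 = (σ_2 - σ_1)/(6h_1) = -1/2. So p'(0) = -1.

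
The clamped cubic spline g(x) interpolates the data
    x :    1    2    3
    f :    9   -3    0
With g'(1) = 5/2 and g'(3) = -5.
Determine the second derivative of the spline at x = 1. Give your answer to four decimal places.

Put m_i = g'' at the i-th knot. Here h = (1, 1) and Δ = (-12, 3), so the interior equations h_(i-1)·m_(i-1) + 2(h_(i-1)+h_i)·m_i + h_i·m_(i+1) = 6(Δ_i − Δ_(i-1)) read
  1·m_0 + 4·m_1 + 1·m_2 = 6(Δ_1 - Δ_0) = 90
Clamped end conditions give two more equations: 2h_0·m_0 + h_0·m_1 = 6(Δ_0 - g'(1)) = -87 and h_1·m_1 + 2h_1·m_2 = 6(g'(3) - Δ_1) = -48.
Hence m_0 = -279/4, m_1 = 105/2, m_2 = -201/4.

-69.7500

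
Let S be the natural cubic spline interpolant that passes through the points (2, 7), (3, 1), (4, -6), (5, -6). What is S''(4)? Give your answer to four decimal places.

Write M_i for S''(x_i). With h_i = 1, 1, 1 and divided differences Δ_i = -6, -7, 0, the continuity of S' gives the tridiagonal system
  1·M_0 + 4·M_1 + 1·M_2 = 6(Δ_1 - Δ_0) = -6
  1·M_1 + 4·M_2 + 1·M_3 = 6(Δ_2 - Δ_1) = 42
Natural end conditions: M_0 = M_3 = 0.
Forward elimination and back-substitution give M_0 = 0, M_1 = -22/5, M_2 = 58/5, M_3 = 0.

11.6000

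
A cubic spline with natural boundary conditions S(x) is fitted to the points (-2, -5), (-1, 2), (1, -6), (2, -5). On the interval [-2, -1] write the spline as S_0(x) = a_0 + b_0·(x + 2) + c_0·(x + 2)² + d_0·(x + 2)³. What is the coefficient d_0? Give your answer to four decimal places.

Let m_i = S''(x_i). Step sizes h_i = 1, 2, 1; slopes of the chords Δ_i = (y_(i+1) - y_i)/h_i = 7, -4, 1.
  1·m_0 + 6·m_1 + 2·m_2 = 6(Δ_1 - Δ_0) = -66
  2·m_1 + 6·m_2 + 1·m_3 = 6(Δ_2 - Δ_1) = 30
Natural end conditions: m_0 = m_3 = 0.
Hence m_0 = 0, m_1 = -57/4, m_2 = 39/4, m_3 = 0.
On [-2, -1], with S_0(x) = a_0 + b_0·(x + 2) + c_0·(x + 2)² + d_0·(x + 2)³: c_0 = m_0/2 = 0, d_0 = (m_1 - m_0)/(6h_0) = -19/8, b_0 = Δ_0 - h_0(2m_0 + m_1)/6 = 75/8.

-2.3750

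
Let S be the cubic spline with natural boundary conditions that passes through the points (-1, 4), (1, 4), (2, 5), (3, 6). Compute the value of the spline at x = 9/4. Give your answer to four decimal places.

With m_i denoting the second derivative at x_i, h_i = 2, 1, 1, and Δ_i = (y_(i+1) − y_i)/h_i = 0, 1, 1:
  2·m_0 + 6·m_1 + 1·m_2 = 6(Δ_1 - Δ_0) = 6
  1·m_1 + 4·m_2 + 1·m_3 = 6(Δ_2 - Δ_1) = 0
Natural end conditions: m_0 = m_3 = 0.
Solving: m_0 = 0, m_1 = 24/23, m_2 = -6/23, m_3 = 0.
On [2, 3], S(x) = 5 + 25/23·(x - 2) - 3/23·(x - 2)² + 1/23·(x - 2)³.
With (x - 2) = 1/4: S(9/4) = 7749/1472.

5.2643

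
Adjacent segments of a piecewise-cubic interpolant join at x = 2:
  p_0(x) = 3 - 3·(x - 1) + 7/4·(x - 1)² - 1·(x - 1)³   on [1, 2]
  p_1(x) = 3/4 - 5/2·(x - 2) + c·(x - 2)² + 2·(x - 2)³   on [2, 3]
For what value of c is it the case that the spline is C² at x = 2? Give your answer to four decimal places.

p_0''(x) = 7/2 - 6·(x - 1), so p_0''(2) = -5/2. On the right, p_1''(2) = 2c, so c = -5/4.

-1.2500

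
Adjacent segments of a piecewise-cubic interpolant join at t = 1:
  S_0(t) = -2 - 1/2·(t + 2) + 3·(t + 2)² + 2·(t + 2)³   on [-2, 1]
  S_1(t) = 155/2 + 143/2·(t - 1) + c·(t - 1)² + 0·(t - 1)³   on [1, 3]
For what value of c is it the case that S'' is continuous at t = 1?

S_0''(t) = 6 + 12·(t + 2), so S_0''(1) = 42. On the right, S_1''(1) = 2c, so c = 21.

21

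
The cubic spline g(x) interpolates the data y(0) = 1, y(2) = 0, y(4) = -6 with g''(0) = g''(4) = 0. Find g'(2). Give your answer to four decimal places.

-1.7500

With M_i denoting the second derivative at x_i, h_i = 2, 2, and Δ_i = (y_(i+1) − y_i)/h_i = -1/2, -3:
  2·M_0 + 8·M_1 + 2·M_2 = 6(Δ_1 - Δ_0) = -15
Natural end conditions: M_0 = M_2 = 0.
Solving the tridiagonal system: M_0 = 0, M_1 = -15/8, M_2 = 0.
On [2, 4], g'(x) = b_1 + 2c_1·(x - 2) + 3d_1·(x - 2)² with b_1 = Δ_1 - h_1(2M_1 + M_2)/6 = -7/4, c_1 = M_1/2 = -15/16, d_1 = (M_2 - M_1)/(6h_1) = 5/32. So g'(2) = -7/4.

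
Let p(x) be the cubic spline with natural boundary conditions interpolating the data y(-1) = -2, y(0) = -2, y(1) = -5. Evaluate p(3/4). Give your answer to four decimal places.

Let M_i = p''(x_i). Step sizes h_i = 1, 1; slopes of the chords Δ_i = (y_(i+1) - y_i)/h_i = 0, -3.
  1·M_0 + 4·M_1 + 1·M_2 = 6(Δ_1 - Δ_0) = -18
Natural end conditions: M_0 = M_2 = 0.
Forward elimination and back-substitution give M_0 = 0, M_1 = -9/2, M_2 = 0.
On [0, 1], p(x) = -2 - 3/2·x - 9/4·x² + 3/4·x³.
With x = 3/4: p(3/4) = -1043/256.

-4.0742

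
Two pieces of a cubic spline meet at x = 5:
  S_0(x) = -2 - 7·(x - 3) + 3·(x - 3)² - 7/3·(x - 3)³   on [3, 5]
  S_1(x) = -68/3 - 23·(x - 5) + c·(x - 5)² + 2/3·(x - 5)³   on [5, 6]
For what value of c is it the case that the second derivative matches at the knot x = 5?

-11

S_0''(x) = 6 - 14·(x - 3), so S_0''(5) = -22. On the right, S_1''(5) = 2c, so c = -11.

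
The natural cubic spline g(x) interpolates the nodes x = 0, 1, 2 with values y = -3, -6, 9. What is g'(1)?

6

Put M_i = g'' at the i-th knot. Here h = (1, 1) and Δ = (-3, 15), so the interior equations h_(i-1)·M_(i-1) + 2(h_(i-1)+h_i)·M_i + h_i·M_(i+1) = 6(Δ_i − Δ_(i-1)) read
  1·M_0 + 4·M_1 + 1·M_2 = 6(Δ_1 - Δ_0) = 108
Natural end conditions: M_0 = M_2 = 0.
Forward elimination and back-substitution give M_0 = 0, M_1 = 27, M_2 = 0.
On [1, 2], g'(x) = b_1 + 2c_1·(x - 1) + 3d_1·(x - 1)² with b_1 = Δ_1 - h_1(2M_1 + M_2)/6 = 6, c_1 = M_1/2 = 27/2, d_1 = (M_2 - M_1)/(6h_1) = -9/2. So g'(1) = 6.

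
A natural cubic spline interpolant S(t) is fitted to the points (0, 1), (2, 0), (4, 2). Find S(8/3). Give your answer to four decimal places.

Put M_i = S'' at the i-th knot. Here h = (2, 2) and Δ = (-1/2, 1), so the interior equations h_(i-1)·M_(i-1) + 2(h_(i-1)+h_i)·M_i + h_i·M_(i+1) = 6(Δ_i − Δ_(i-1)) read
  2·M_0 + 8·M_1 + 2·M_2 = 6(Δ_1 - Δ_0) = 9
Natural end conditions: M_0 = M_2 = 0.
Forward elimination and back-substitution give M_0 = 0, M_1 = 9/8, M_2 = 0.
On [2, 4], S(t) = 0 + 1/4·(t - 2) + 9/16·(t - 2)² - 3/32·(t - 2)³.
With (t - 2) = 2/3: S(8/3) = 7/18.

0.3889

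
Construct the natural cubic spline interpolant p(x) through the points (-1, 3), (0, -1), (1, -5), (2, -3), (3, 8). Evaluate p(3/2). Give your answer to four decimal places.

-5.1451

Put σ_i = p'' at the i-th knot. Here h = (1, 1, 1, 1) and Δ = (-4, -4, 2, 11), so the interior equations h_(i-1)·σ_(i-1) + 2(h_(i-1)+h_i)·σ_i + h_i·σ_(i+1) = 6(Δ_i − Δ_(i-1)) read
  1·σ_0 + 4·σ_1 + 1·σ_2 = 6(Δ_1 - Δ_0) = 0
  1·σ_1 + 4·σ_2 + 1·σ_3 = 6(Δ_2 - Δ_1) = 36
  1·σ_2 + 4·σ_3 + 1·σ_4 = 6(Δ_3 - Δ_2) = 54
Natural end conditions: σ_0 = σ_4 = 0.
Forward elimination and back-substitution give σ_0 = 0, σ_1 = -45/28, σ_2 = 45/7, σ_3 = 333/28, σ_4 = 0.
On [1, 2], p(x) = -5 - 17/8·(x - 1) + 45/14·(x - 1)² + 51/56·(x - 1)³.
With (x - 1) = 1/2: p(3/2) = -2305/448.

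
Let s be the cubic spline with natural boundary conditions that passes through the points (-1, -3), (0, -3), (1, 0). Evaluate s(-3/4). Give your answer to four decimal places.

Write M_i for s''(x_i). With h_i = 1, 1 and divided differences Δ_i = 0, 3, the continuity of s' gives the tridiagonal system
  1·M_0 + 4·M_1 + 1·M_2 = 6(Δ_1 - Δ_0) = 18
Natural end conditions: M_0 = M_2 = 0.
Hence M_0 = 0, M_1 = 9/2, M_2 = 0.
On [-1, 0], s(x) = -3 - 3/4·(x + 1) + 0·(x + 1)² + 3/4·(x + 1)³.
With (x + 1) = 1/4: s(-3/4) = -813/256.

-3.1758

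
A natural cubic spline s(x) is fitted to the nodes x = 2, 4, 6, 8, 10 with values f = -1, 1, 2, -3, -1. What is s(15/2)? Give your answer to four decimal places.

Put M_i = s'' at the i-th knot. Here h = (2, 2, 2, 2) and Δ = (1, 1/2, -5/2, 1), so the interior equations h_(i-1)·M_(i-1) + 2(h_(i-1)+h_i)·M_i + h_i·M_(i+1) = 6(Δ_i − Δ_(i-1)) read
  2·M_0 + 8·M_1 + 2·M_2 = 6(Δ_1 - Δ_0) = -3
  2·M_1 + 8·M_2 + 2·M_3 = 6(Δ_2 - Δ_1) = -18
  2·M_2 + 8·M_3 + 2·M_4 = 6(Δ_3 - Δ_2) = 21
Natural end conditions: M_0 = M_4 = 0.
Hence M_0 = 0, M_1 = 3/7, M_2 = -45/14, M_3 = 24/7, M_4 = 0.
On [6, 8], s(x) = 2 - 3/2·(x - 6) - 45/28·(x - 6)² + 31/56·(x - 6)³.
With (x - 6) = 3/2: s(15/2) = -895/448.

-1.9978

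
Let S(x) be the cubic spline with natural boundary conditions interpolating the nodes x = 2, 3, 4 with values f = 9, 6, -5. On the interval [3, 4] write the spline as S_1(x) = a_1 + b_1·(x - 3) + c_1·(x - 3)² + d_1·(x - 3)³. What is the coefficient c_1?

Write M_i for S''(x_i). With h_i = 1, 1 and divided differences Δ_i = -3, -11, the continuity of S' gives the tridiagonal system
  1·M_0 + 4·M_1 + 1·M_2 = 6(Δ_1 - Δ_0) = -48
Natural end conditions: M_0 = M_2 = 0.
Hence M_0 = 0, M_1 = -12, M_2 = 0.
On [3, 4], with S_1(x) = a_1 + b_1·(x - 3) + c_1·(x - 3)² + d_1·(x - 3)³: c_1 = M_1/2 = -6, d_1 = (M_2 - M_1)/(6h_1) = 2, b_1 = Δ_1 - h_1(2M_1 + M_2)/6 = -7.

-6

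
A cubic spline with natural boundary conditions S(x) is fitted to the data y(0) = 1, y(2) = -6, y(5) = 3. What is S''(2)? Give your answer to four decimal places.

3.9000

Write M_i for S''(x_i). With h_i = 2, 3 and divided differences Δ_i = -7/2, 3, the continuity of S' gives the tridiagonal system
  2·M_0 + 10·M_1 + 3·M_2 = 6(Δ_1 - Δ_0) = 39
Natural end conditions: M_0 = M_2 = 0.
Forward elimination and back-substitution give M_0 = 0, M_1 = 39/10, M_2 = 0.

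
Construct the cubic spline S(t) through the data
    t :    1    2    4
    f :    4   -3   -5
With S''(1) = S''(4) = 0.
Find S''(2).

With M_i denoting the second derivative at x_i, h_i = 1, 2, and Δ_i = (y_(i+1) − y_i)/h_i = -7, -1:
  1·M_0 + 6·M_1 + 2·M_2 = 6(Δ_1 - Δ_0) = 36
Natural end conditions: M_0 = M_2 = 0.
Solving: M_0 = 0, M_1 = 6, M_2 = 0.

6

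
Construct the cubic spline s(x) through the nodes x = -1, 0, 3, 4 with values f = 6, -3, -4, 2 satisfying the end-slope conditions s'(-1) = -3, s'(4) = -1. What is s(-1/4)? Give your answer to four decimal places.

Let M_i = s''(x_i). Step sizes h_i = 1, 3, 1; slopes of the chords Δ_i = (y_(i+1) - y_i)/h_i = -9, -1/3, 6.
  1·M_0 + 8·M_1 + 3·M_2 = 6(Δ_1 - Δ_0) = 52
  3·M_1 + 8·M_2 + 1·M_3 = 6(Δ_2 - Δ_1) = 38
Clamped end conditions give two more equations: 2h_0·M_0 + h_0·M_1 = 6(Δ_0 - s'(-1)) = -36 and h_2·M_2 + 2h_2·M_3 = 6(s'(4) - Δ_2) = -42.
Solving: M_0 = -1366/63, M_1 = 464/63, M_2 = 310/63, M_3 = -1478/63.
On [-1, 0], s(x) = 6 - 3·(x + 1) - 683/63·(x + 1)² + 305/63·(x + 1)³.
With (x + 1) = 3/4: s(-1/4) = -137/448.

-0.3058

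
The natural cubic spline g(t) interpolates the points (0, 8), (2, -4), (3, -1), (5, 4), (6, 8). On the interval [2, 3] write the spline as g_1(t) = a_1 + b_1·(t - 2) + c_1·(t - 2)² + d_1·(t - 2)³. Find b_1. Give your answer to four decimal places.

0.3226

Let M_i = g''(x_i). Step sizes h_i = 2, 1, 2, 1; slopes of the chords Δ_i = (y_(i+1) - y_i)/h_i = -6, 3, 5/2, 4.
  2·M_0 + 6·M_1 + 1·M_2 = 6(Δ_1 - Δ_0) = 54
  1·M_1 + 6·M_2 + 2·M_3 = 6(Δ_2 - Δ_1) = -3
  2·M_2 + 6·M_3 + 1·M_4 = 6(Δ_3 - Δ_2) = 9
Natural end conditions: M_0 = M_4 = 0.
Hence M_0 = 0, M_1 = 294/31, M_2 = -90/31, M_3 = 153/62, M_4 = 0.
On [2, 3], with g_1(t) = a_1 + b_1·(t - 2) + c_1·(t - 2)² + d_1·(t - 2)³: c_1 = M_1/2 = 147/31, d_1 = (M_2 - M_1)/(6h_1) = -64/31, b_1 = Δ_1 - h_1(2M_1 + M_2)/6 = 10/31.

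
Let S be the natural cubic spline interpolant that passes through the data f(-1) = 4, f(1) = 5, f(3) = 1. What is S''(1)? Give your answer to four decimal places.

Write σ_i for S''(x_i). With h_i = 2, 2 and divided differences Δ_i = 1/2, -2, the continuity of S' gives the tridiagonal system
  2·σ_0 + 8·σ_1 + 2·σ_2 = 6(Δ_1 - Δ_0) = -15
Natural end conditions: σ_0 = σ_2 = 0.
Forward elimination and back-substitution give σ_0 = 0, σ_1 = -15/8, σ_2 = 0.

-1.8750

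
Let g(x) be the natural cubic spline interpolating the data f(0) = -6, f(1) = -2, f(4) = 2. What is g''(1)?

-2

With σ_i denoting the second derivative at x_i, h_i = 1, 3, and Δ_i = (y_(i+1) − y_i)/h_i = 4, 4/3:
  1·σ_0 + 8·σ_1 + 3·σ_2 = 6(Δ_1 - Δ_0) = -16
Natural end conditions: σ_0 = σ_2 = 0.
Solving the tridiagonal system: σ_0 = 0, σ_1 = -2, σ_2 = 0.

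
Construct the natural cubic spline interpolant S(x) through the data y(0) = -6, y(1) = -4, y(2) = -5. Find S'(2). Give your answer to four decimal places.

Put M_i = S'' at the i-th knot. Here h = (1, 1) and Δ = (2, -1), so the interior equations h_(i-1)·M_(i-1) + 2(h_(i-1)+h_i)·M_i + h_i·M_(i+1) = 6(Δ_i − Δ_(i-1)) read
  1·M_0 + 4·M_1 + 1·M_2 = 6(Δ_1 - Δ_0) = -18
Natural end conditions: M_0 = M_2 = 0.
Forward elimination and back-substitution give M_0 = 0, M_1 = -9/2, M_2 = 0.
On [1, 2], S'(x) = b_1 + 2c_1·(x - 1) + 3d_1·(x - 1)² with b_1 = Δ_1 - h_1(2M_1 + M_2)/6 = 1/2, c_1 = M_1/2 = -9/4, d_1 = (M_2 - M_1)/(6h_1) = 3/4. So S'(2) = -7/4.

-1.7500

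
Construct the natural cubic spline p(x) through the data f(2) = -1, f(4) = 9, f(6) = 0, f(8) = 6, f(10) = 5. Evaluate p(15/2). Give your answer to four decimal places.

Let σ_i = p''(x_i). Step sizes h_i = 2, 2, 2, 2; slopes of the chords Δ_i = (y_(i+1) - y_i)/h_i = 5, -9/2, 3, -1/2.
  2·σ_0 + 8·σ_1 + 2·σ_2 = 6(Δ_1 - Δ_0) = -57
  2·σ_1 + 8·σ_2 + 2·σ_3 = 6(Δ_2 - Δ_1) = 45
  2·σ_2 + 8·σ_3 + 2·σ_4 = 6(Δ_3 - Δ_2) = -21
Natural end conditions: σ_0 = σ_4 = 0.
Hence σ_0 = 0, σ_1 = -66/7, σ_2 = 129/14, σ_3 = -69/14, σ_4 = 0.
On [6, 8], p(x) = 0 - 3/2·(x - 6) + 129/28·(x - 6)² - 33/28·(x - 6)³.
With (x - 6) = 3/2: p(15/2) = 927/224.

4.1384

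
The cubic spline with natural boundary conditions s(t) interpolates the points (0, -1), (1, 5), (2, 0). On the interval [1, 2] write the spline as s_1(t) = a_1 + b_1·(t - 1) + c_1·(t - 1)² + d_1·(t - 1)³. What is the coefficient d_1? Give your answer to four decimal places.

2.7500

Let m_i = s''(x_i). Step sizes h_i = 1, 1; slopes of the chords Δ_i = (y_(i+1) - y_i)/h_i = 6, -5.
  1·m_0 + 4·m_1 + 1·m_2 = 6(Δ_1 - Δ_0) = -66
Natural end conditions: m_0 = m_2 = 0.
Forward elimination and back-substitution give m_0 = 0, m_1 = -33/2, m_2 = 0.
On [1, 2], with s_1(t) = a_1 + b_1·(t - 1) + c_1·(t - 1)² + d_1·(t - 1)³: c_1 = m_1/2 = -33/4, d_1 = (m_2 - m_1)/(6h_1) = 11/4, b_1 = Δ_1 - h_1(2m_1 + m_2)/6 = 1/2.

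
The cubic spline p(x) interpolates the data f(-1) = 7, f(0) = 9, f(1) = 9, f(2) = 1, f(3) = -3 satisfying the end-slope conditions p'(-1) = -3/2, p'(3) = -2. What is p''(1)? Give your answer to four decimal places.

Write σ_i for p''(x_i). With h_i = 1, 1, 1, 1 and divided differences Δ_i = 2, 0, -8, -4, the continuity of p' gives the tridiagonal system
  1·σ_0 + 4·σ_1 + 1·σ_2 = 6(Δ_1 - Δ_0) = -12
  1·σ_1 + 4·σ_2 + 1·σ_3 = 6(Δ_2 - Δ_1) = -48
  1·σ_2 + 4·σ_3 + 1·σ_4 = 6(Δ_3 - Δ_2) = 24
Clamped end conditions give two more equations: 2h_0·σ_0 + h_0·σ_1 = 6(Δ_0 - p'(-1)) = 21 and h_3·σ_3 + 2h_3·σ_4 = 6(p'(3) - Δ_3) = 12.
Hence σ_0 = 659/56, σ_1 = -71/28, σ_2 = -109/8, σ_3 = 253/28, σ_4 = 83/56.

-13.6250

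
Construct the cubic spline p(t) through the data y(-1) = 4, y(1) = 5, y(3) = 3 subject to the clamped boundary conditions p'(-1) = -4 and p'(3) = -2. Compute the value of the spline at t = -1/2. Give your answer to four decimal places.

2.9258

Let σ_i = p''(x_i). Step sizes h_i = 2, 2; slopes of the chords Δ_i = (y_(i+1) - y_i)/h_i = 1/2, -1.
  2·σ_0 + 8·σ_1 + 2·σ_2 = 6(Δ_1 - Δ_0) = -9
Clamped end conditions give two more equations: 2h_0·σ_0 + h_0·σ_1 = 6(Δ_0 - p'(-1)) = 27 and h_1·σ_1 + 2h_1·σ_2 = 6(p'(3) - Δ_1) = -6.
Solving the tridiagonal system: σ_0 = 67/8, σ_1 = -13/4, σ_2 = 1/8.
On [-1, 1], p(t) = 4 - 4·(t + 1) + 67/16·(t + 1)² - 31/32·(t + 1)³.
With (t + 1) = 1/2: p(-1/2) = 749/256.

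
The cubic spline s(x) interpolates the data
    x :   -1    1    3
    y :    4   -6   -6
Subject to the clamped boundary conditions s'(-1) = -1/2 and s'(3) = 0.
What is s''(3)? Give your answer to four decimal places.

-3.6250

Let M_i = s''(x_i). Step sizes h_i = 2, 2; slopes of the chords Δ_i = (y_(i+1) - y_i)/h_i = -5, 0.
  2·M_0 + 8·M_1 + 2·M_2 = 6(Δ_1 - Δ_0) = 30
Clamped end conditions give two more equations: 2h_0·M_0 + h_0·M_1 = 6(Δ_0 - s'(-1)) = -27 and h_1·M_1 + 2h_1·M_2 = 6(s'(3) - Δ_1) = 0.
Solving the tridiagonal system: M_0 = -83/8, M_1 = 29/4, M_2 = -29/8.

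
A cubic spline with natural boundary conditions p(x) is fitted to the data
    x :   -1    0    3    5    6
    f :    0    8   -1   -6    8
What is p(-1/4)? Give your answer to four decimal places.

6.4381

Put m_i = p'' at the i-th knot. Here h = (1, 3, 2, 1) and Δ = (8, -3, -5/2, 14), so the interior equations h_(i-1)·m_(i-1) + 2(h_(i-1)+h_i)·m_i + h_i·m_(i+1) = 6(Δ_i − Δ_(i-1)) read
  1·m_0 + 8·m_1 + 3·m_2 = 6(Δ_1 - Δ_0) = -66
  3·m_1 + 10·m_2 + 2·m_3 = 6(Δ_2 - Δ_1) = 3
  2·m_2 + 6·m_3 + 1·m_4 = 6(Δ_3 - Δ_2) = 99
Natural end conditions: m_0 = m_4 = 0.
Solving the tridiagonal system: m_0 = 0, m_1 = -1578/197, m_2 = -126/197, m_3 = 6585/394, m_4 = 0.
On [-1, 0], p(x) = 0 + 1839/197·(x + 1) + 0·(x + 1)² - 263/197·(x + 1)³.
With (x + 1) = 3/4: p(-1/4) = 81171/12608.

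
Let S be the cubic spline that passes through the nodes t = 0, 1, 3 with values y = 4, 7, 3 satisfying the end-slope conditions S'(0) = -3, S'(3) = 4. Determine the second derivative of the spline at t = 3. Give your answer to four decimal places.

16.3333

Write σ_i for S''(x_i). With h_i = 1, 2 and divided differences Δ_i = 3, -2, the continuity of S' gives the tridiagonal system
  1·σ_0 + 6·σ_1 + 2·σ_2 = 6(Δ_1 - Δ_0) = -30
Clamped end conditions give two more equations: 2h_0·σ_0 + h_0·σ_1 = 6(Δ_0 - S'(0)) = 36 and h_1·σ_1 + 2h_1·σ_2 = 6(S'(3) - Δ_1) = 36.
Solving the tridiagonal system: σ_0 = 76/3, σ_1 = -44/3, σ_2 = 49/3.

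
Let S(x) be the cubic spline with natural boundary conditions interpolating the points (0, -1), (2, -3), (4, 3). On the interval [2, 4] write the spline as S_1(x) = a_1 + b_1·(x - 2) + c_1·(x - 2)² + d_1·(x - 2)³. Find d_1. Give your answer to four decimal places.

-0.2500

Write M_i for S''(x_i). With h_i = 2, 2 and divided differences Δ_i = -1, 3, the continuity of S' gives the tridiagonal system
  2·M_0 + 8·M_1 + 2·M_2 = 6(Δ_1 - Δ_0) = 24
Natural end conditions: M_0 = M_2 = 0.
Hence M_0 = 0, M_1 = 3, M_2 = 0.
On [2, 4], with S_1(x) = a_1 + b_1·(x - 2) + c_1·(x - 2)² + d_1·(x - 2)³: c_1 = M_1/2 = 3/2, d_1 = (M_2 - M_1)/(6h_1) = -1/4, b_1 = Δ_1 - h_1(2M_1 + M_2)/6 = 1.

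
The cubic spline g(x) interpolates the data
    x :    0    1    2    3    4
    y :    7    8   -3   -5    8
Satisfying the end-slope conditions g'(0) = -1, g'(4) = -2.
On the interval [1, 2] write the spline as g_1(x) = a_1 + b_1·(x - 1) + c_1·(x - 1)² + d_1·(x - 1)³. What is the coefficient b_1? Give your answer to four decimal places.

With m_i denoting the second derivative at x_i, h_i = 1, 1, 1, 1, and Δ_i = (y_(i+1) − y_i)/h_i = 1, -11, -2, 13:
  1·m_0 + 4·m_1 + 1·m_2 = 6(Δ_1 - Δ_0) = -72
  1·m_1 + 4·m_2 + 1·m_3 = 6(Δ_2 - Δ_1) = 54
  1·m_2 + 4·m_3 + 1·m_4 = 6(Δ_3 - Δ_2) = 90
Clamped end conditions give two more equations: 2h_0·m_0 + h_0·m_1 = 6(Δ_0 - g'(0)) = 12 and h_3·m_3 + 2h_3·m_4 = 6(g'(4) - Δ_3) = -90.
Solving: m_0 = 131/7, m_1 = -178/7, m_2 = 11, m_3 = 248/7, m_4 = -439/7.
On [1, 2], with g_1(x) = a_1 + b_1·(x - 1) + c_1·(x - 1)² + d_1·(x - 1)³: c_1 = m_1/2 = -89/7, d_1 = (m_2 - m_1)/(6h_1) = 85/14, b_1 = Δ_1 - h_1(2m_1 + m_2)/6 = -61/14.

-4.3571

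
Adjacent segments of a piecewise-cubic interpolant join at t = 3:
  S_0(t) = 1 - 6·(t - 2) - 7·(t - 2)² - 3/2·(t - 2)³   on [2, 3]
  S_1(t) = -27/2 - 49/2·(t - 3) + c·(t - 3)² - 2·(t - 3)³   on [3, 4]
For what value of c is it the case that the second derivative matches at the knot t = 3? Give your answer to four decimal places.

-11.5000

S_0''(t) = -14 - 9·(t - 2), so S_0''(3) = -23. On the right, S_1''(3) = 2c, so c = -23/2.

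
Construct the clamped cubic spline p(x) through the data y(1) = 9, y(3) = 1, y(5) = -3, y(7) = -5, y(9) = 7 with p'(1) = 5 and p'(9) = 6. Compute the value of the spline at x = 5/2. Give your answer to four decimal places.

4.2254

Write M_i for p''(x_i). With h_i = 2, 2, 2, 2 and divided differences Δ_i = -4, -2, -1, 6, the continuity of p' gives the tridiagonal system
  2·M_0 + 8·M_1 + 2·M_2 = 6(Δ_1 - Δ_0) = 12
  2·M_1 + 8·M_2 + 2·M_3 = 6(Δ_2 - Δ_1) = 6
  2·M_2 + 8·M_3 + 2·M_4 = 6(Δ_3 - Δ_2) = 42
Clamped end conditions give two more equations: 2h_0·M_0 + h_0·M_1 = 6(Δ_0 - p'(1)) = -54 and h_3·M_3 + 2h_3·M_4 = 6(p'(9) - Δ_3) = 0.
Hence M_0 = -233/14, M_1 = 44/7, M_2 = -5/2, M_3 = 47/7, M_4 = -47/14.
On [1, 3], p(x) = 9 + 5·(x - 1) - 233/28·(x - 1)² + 107/56·(x - 1)³.
With (x - 1) = 3/2: p(5/2) = 1893/448.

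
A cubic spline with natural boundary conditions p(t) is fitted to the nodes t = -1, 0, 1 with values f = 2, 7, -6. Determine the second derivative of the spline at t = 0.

-27

Write m_i for p''(x_i). With h_i = 1, 1 and divided differences Δ_i = 5, -13, the continuity of p' gives the tridiagonal system
  1·m_0 + 4·m_1 + 1·m_2 = 6(Δ_1 - Δ_0) = -108
Natural end conditions: m_0 = m_2 = 0.
Hence m_0 = 0, m_1 = -27, m_2 = 0.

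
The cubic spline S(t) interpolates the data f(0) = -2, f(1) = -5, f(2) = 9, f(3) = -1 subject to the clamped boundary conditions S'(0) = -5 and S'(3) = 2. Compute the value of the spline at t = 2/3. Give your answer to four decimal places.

-5.9951

With M_i denoting the second derivative at x_i, h_i = 1, 1, 1, and Δ_i = (y_(i+1) − y_i)/h_i = -3, 14, -10:
  1·M_0 + 4·M_1 + 1·M_2 = 6(Δ_1 - Δ_0) = 102
  1·M_1 + 4·M_2 + 1·M_3 = 6(Δ_2 - Δ_1) = -144
Clamped end conditions give two more equations: 2h_0·M_0 + h_0·M_1 = 6(Δ_0 - S'(0)) = 12 and h_2·M_2 + 2h_2·M_3 = 6(S'(3) - Δ_2) = 72.
Forward elimination and back-substitution give M_0 = -254/15, M_1 = 688/15, M_2 = -968/15, M_3 = 1024/15.
On [0, 1], S(t) = -2 - 5·t - 127/15·t² + 157/15·t³.
With t = 2/3: S(2/3) = -2428/405.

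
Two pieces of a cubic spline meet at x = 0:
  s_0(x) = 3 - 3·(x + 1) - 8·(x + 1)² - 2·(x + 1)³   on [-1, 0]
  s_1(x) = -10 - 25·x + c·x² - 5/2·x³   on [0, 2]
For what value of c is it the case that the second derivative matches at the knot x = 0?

s_0''(x) = -16 - 12·(x + 1), so s_0''(0) = -28. On the right, s_1''(0) = 2c, so c = -14.

-14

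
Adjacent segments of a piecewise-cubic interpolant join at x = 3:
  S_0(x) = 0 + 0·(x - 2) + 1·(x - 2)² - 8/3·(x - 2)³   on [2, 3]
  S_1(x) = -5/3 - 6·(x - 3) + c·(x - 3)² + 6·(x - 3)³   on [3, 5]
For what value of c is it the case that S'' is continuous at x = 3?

S_0''(x) = 2 - 16·(x - 2), so S_0''(3) = -14. On the right, S_1''(3) = 2c, so c = -7.

-7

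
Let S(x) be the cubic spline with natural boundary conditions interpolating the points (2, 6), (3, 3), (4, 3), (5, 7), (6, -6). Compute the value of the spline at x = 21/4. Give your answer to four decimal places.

Write σ_i for S''(x_i). With h_i = 1, 1, 1, 1 and divided differences Δ_i = -3, 0, 4, -13, the continuity of S' gives the tridiagonal system
  1·σ_0 + 4·σ_1 + 1·σ_2 = 6(Δ_1 - Δ_0) = 18
  1·σ_1 + 4·σ_2 + 1·σ_3 = 6(Δ_2 - Δ_1) = 24
  1·σ_2 + 4·σ_3 + 1·σ_4 = 6(Δ_3 - Δ_2) = -102
Natural end conditions: σ_0 = σ_4 = 0.
Forward elimination and back-substitution give σ_0 = 0, σ_1 = 9/7, σ_2 = 90/7, σ_3 = -201/7, σ_4 = 0.
On [5, 6], S(x) = 7 - 24/7·(x - 5) - 201/14·(x - 5)² + 67/14·(x - 5)³.
With (x - 5) = 1/4: S(21/4) = 681/128.

5.3203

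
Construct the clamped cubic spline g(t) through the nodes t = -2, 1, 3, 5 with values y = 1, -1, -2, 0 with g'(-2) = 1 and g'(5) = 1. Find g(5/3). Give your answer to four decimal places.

With σ_i denoting the second derivative at x_i, h_i = 3, 2, 2, and Δ_i = (y_(i+1) − y_i)/h_i = -2/3, -1/2, 1:
  3·σ_0 + 10·σ_1 + 2·σ_2 = 6(Δ_1 - Δ_0) = 1
  2·σ_1 + 8·σ_2 + 2·σ_3 = 6(Δ_2 - Δ_1) = 9
Clamped end conditions give two more equations: 2h_0·σ_0 + h_0·σ_1 = 6(Δ_0 - g'(-2)) = -10 and h_2·σ_2 + 2h_2·σ_3 = 6(g'(5) - Δ_2) = 0.
Solving the tridiagonal system: σ_0 = -209/111, σ_1 = 16/37, σ_2 = 43/37, σ_3 = -43/74.
On [1, 3], g(t) = -1 - 87/74·(t - 1) + 8/37·(t - 1)² + 9/148·(t - 1)³.
With (t - 1) = 2/3: g(5/3) = -556/333.

-1.6697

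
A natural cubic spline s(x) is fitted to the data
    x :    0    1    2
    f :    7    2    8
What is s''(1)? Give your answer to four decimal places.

16.5000

Write m_i for s''(x_i). With h_i = 1, 1 and divided differences Δ_i = -5, 6, the continuity of s' gives the tridiagonal system
  1·m_0 + 4·m_1 + 1·m_2 = 6(Δ_1 - Δ_0) = 66
Natural end conditions: m_0 = m_2 = 0.
Hence m_0 = 0, m_1 = 33/2, m_2 = 0.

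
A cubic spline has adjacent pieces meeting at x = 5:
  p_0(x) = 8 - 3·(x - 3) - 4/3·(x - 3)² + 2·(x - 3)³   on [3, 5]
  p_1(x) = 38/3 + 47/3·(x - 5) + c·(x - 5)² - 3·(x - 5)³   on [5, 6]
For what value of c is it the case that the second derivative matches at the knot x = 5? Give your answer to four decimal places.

p_0''(x) = -8/3 + 12·(x - 3), so p_0''(5) = 64/3. On the right, p_1''(5) = 2c, so c = 32/3.

10.6667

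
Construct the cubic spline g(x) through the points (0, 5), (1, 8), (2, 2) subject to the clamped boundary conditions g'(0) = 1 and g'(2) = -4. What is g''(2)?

17

Let M_i = g''(x_i). Step sizes h_i = 1, 1; slopes of the chords Δ_i = (y_(i+1) - y_i)/h_i = 3, -6.
  1·M_0 + 4·M_1 + 1·M_2 = 6(Δ_1 - Δ_0) = -54
Clamped end conditions give two more equations: 2h_0·M_0 + h_0·M_1 = 6(Δ_0 - g'(0)) = 12 and h_1·M_1 + 2h_1·M_2 = 6(g'(2) - Δ_1) = 12.
Solving the tridiagonal system: M_0 = 17, M_1 = -22, M_2 = 17.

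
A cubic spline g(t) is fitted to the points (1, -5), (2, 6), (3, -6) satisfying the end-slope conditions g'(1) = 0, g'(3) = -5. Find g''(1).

Let m_i = g''(x_i). Step sizes h_i = 1, 1; slopes of the chords Δ_i = (y_(i+1) - y_i)/h_i = 11, -12.
  1·m_0 + 4·m_1 + 1·m_2 = 6(Δ_1 - Δ_0) = -138
Clamped end conditions give two more equations: 2h_0·m_0 + h_0·m_1 = 6(Δ_0 - g'(1)) = 66 and h_1·m_1 + 2h_1·m_2 = 6(g'(3) - Δ_1) = 42.
Forward elimination and back-substitution give m_0 = 65, m_1 = -64, m_2 = 53.

65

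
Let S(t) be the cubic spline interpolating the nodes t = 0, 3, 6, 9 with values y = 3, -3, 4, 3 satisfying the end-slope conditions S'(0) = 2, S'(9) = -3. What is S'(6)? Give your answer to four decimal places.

Put σ_i = S'' at the i-th knot. Here h = (3, 3, 3) and Δ = (-2, 7/3, -1/3), so the interior equations h_(i-1)·σ_(i-1) + 2(h_(i-1)+h_i)·σ_i + h_i·σ_(i+1) = 6(Δ_i − Δ_(i-1)) read
  3·σ_0 + 12·σ_1 + 3·σ_2 = 6(Δ_1 - Δ_0) = 26
  3·σ_1 + 12·σ_2 + 3·σ_3 = 6(Δ_2 - Δ_1) = -16
Clamped end conditions give two more equations: 2h_0·σ_0 + h_0·σ_1 = 6(Δ_0 - S'(0)) = -24 and h_2·σ_2 + 2h_2·σ_3 = 6(S'(9) - Δ_2) = -16.
Solving: σ_0 = -274/45, σ_1 = 188/45, σ_2 = -88/45, σ_3 = -76/45.
On [6, 9], S'(t) = b_2 + 2c_2·(t - 6) + 3d_2·(t - 6)² with b_2 = Δ_2 - h_2(2σ_2 + σ_3)/6 = 37/15, c_2 = σ_2/2 = -44/45, d_2 = (σ_3 - σ_2)/(6h_2) = 2/135. So S'(6) = 37/15.

2.4667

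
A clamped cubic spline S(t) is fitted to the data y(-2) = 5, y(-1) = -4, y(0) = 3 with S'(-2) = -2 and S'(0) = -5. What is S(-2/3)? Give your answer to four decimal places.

Let M_i = S''(x_i). Step sizes h_i = 1, 1; slopes of the chords Δ_i = (y_(i+1) - y_i)/h_i = -9, 7.
  1·M_0 + 4·M_1 + 1·M_2 = 6(Δ_1 - Δ_0) = 96
Clamped end conditions give two more equations: 2h_0·M_0 + h_0·M_1 = 6(Δ_0 - S'(-2)) = -42 and h_1·M_1 + 2h_1·M_2 = 6(S'(0) - Δ_1) = -72.
Forward elimination and back-substitution give M_0 = -93/2, M_1 = 51, M_2 = -123/2.
On [-1, 0], S(t) = -4 + 1/4·(t + 1) + 51/2·(t + 1)² - 75/4·(t + 1)³.
With (t + 1) = 1/3: S(-2/3) = -16/9.

-1.7778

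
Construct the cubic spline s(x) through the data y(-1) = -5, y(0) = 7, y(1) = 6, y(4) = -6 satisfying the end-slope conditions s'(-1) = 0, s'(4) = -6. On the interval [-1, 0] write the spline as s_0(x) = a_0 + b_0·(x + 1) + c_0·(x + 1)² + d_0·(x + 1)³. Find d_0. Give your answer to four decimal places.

Let m_i = s''(x_i). Step sizes h_i = 1, 1, 3; slopes of the chords Δ_i = (y_(i+1) - y_i)/h_i = 12, -1, -4.
  1·m_0 + 4·m_1 + 1·m_2 = 6(Δ_1 - Δ_0) = -78
  1·m_1 + 8·m_2 + 3·m_3 = 6(Δ_2 - Δ_1) = -18
Clamped end conditions give two more equations: 2h_0·m_0 + h_0·m_1 = 6(Δ_0 - s'(-1)) = 72 and h_2·m_2 + 2h_2·m_3 = 6(s'(4) - Δ_2) = -12.
Solving the tridiagonal system: m_0 = 1530/29, m_1 = -972/29, m_2 = 96/29, m_3 = -106/29.
On [-1, 0], with s_0(x) = a_0 + b_0·(x + 1) + c_0·(x + 1)² + d_0·(x + 1)³: c_0 = m_0/2 = 765/29, d_0 = (m_1 - m_0)/(6h_0) = -417/29, b_0 = Δ_0 - h_0(2m_0 + m_1)/6 = 0.

-14.3793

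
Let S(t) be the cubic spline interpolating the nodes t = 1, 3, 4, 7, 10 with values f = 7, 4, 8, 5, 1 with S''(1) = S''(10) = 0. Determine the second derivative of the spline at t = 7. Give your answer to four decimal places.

1.0686

With m_i denoting the second derivative at x_i, h_i = 2, 1, 3, 3, and Δ_i = (y_(i+1) − y_i)/h_i = -3/2, 4, -1, -4/3:
  2·m_0 + 6·m_1 + 1·m_2 = 6(Δ_1 - Δ_0) = 33
  1·m_1 + 8·m_2 + 3·m_3 = 6(Δ_2 - Δ_1) = -30
  3·m_2 + 12·m_3 + 3·m_4 = 6(Δ_3 - Δ_2) = -2
Natural end conditions: m_0 = m_4 = 0.
Solving the tridiagonal system: m_0 = 0, m_1 = 215/34, m_2 = -84/17, m_3 = 109/102, m_4 = 0.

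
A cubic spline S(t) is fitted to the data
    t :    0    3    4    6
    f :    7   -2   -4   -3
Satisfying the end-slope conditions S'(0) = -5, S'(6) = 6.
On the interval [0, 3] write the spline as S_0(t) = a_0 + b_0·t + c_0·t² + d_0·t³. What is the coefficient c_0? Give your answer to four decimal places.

0.9881

With m_i denoting the second derivative at x_i, h_i = 3, 1, 2, and Δ_i = (y_(i+1) − y_i)/h_i = -3, -2, 1/2:
  3·m_0 + 8·m_1 + 1·m_2 = 6(Δ_1 - Δ_0) = 6
  1·m_1 + 6·m_2 + 2·m_3 = 6(Δ_2 - Δ_1) = 15
Clamped end conditions give two more equations: 2h_0·m_0 + h_0·m_1 = 6(Δ_0 - S'(0)) = 12 and h_2·m_2 + 2h_2·m_3 = 6(S'(6) - Δ_2) = 33.
Forward elimination and back-substitution give m_0 = 83/42, m_1 = 1/21, m_2 = -13/42, m_3 = 353/42.
On [0, 3], with S_0(t) = a_0 + b_0·t + c_0·t² + d_0·t³: c_0 = m_0/2 = 83/84, d_0 = (m_1 - m_0)/(6h_0) = -3/28, b_0 = Δ_0 - h_0(2m_0 + m_1)/6 = -5.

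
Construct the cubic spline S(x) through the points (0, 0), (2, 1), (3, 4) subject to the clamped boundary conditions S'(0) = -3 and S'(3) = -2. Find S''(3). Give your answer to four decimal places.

-17.1667

With M_i denoting the second derivative at x_i, h_i = 2, 1, and Δ_i = (y_(i+1) − y_i)/h_i = 1/2, 3:
  2·M_0 + 6·M_1 + 1·M_2 = 6(Δ_1 - Δ_0) = 15
Clamped end conditions give two more equations: 2h_0·M_0 + h_0·M_1 = 6(Δ_0 - S'(0)) = 21 and h_1·M_1 + 2h_1·M_2 = 6(S'(3) - Δ_1) = -30.
Hence M_0 = 37/12, M_1 = 13/3, M_2 = -103/6.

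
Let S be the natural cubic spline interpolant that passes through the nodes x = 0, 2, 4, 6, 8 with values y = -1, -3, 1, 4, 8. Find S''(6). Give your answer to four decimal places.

Put σ_i = S'' at the i-th knot. Here h = (2, 2, 2, 2) and Δ = (-1, 2, 3/2, 2), so the interior equations h_(i-1)·σ_(i-1) + 2(h_(i-1)+h_i)·σ_i + h_i·σ_(i+1) = 6(Δ_i − Δ_(i-1)) read
  2·σ_0 + 8·σ_1 + 2·σ_2 = 6(Δ_1 - Δ_0) = 18
  2·σ_1 + 8·σ_2 + 2·σ_3 = 6(Δ_2 - Δ_1) = -3
  2·σ_2 + 8·σ_3 + 2·σ_4 = 6(Δ_3 - Δ_2) = 3
Natural end conditions: σ_0 = σ_4 = 0.
Solving: σ_0 = 0, σ_1 = 285/112, σ_2 = -33/28, σ_3 = 75/112, σ_4 = 0.

0.6696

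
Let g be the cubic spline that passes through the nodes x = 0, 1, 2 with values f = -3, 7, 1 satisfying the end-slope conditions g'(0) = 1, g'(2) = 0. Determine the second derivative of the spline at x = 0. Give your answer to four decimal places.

50.5000

Put M_i = g'' at the i-th knot. Here h = (1, 1) and Δ = (10, -6), so the interior equations h_(i-1)·M_(i-1) + 2(h_(i-1)+h_i)·M_i + h_i·M_(i+1) = 6(Δ_i − Δ_(i-1)) read
  1·M_0 + 4·M_1 + 1·M_2 = 6(Δ_1 - Δ_0) = -96
Clamped end conditions give two more equations: 2h_0·M_0 + h_0·M_1 = 6(Δ_0 - g'(0)) = 54 and h_1·M_1 + 2h_1·M_2 = 6(g'(2) - Δ_1) = 36.
Hence M_0 = 101/2, M_1 = -47, M_2 = 83/2.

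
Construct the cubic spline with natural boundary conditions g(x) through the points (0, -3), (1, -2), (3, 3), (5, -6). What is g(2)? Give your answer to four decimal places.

With m_i denoting the second derivative at x_i, h_i = 1, 2, 2, and Δ_i = (y_(i+1) − y_i)/h_i = 1, 5/2, -9/2:
  1·m_0 + 6·m_1 + 2·m_2 = 6(Δ_1 - Δ_0) = 9
  2·m_1 + 8·m_2 + 2·m_3 = 6(Δ_2 - Δ_1) = -42
Natural end conditions: m_0 = m_3 = 0.
Solving: m_0 = 0, m_1 = 39/11, m_2 = -135/22, m_3 = 0.
On [1, 3], g(x) = -2 + 24/11·(x - 1) + 39/22·(x - 1)² - 71/88·(x - 1)³.
With (x - 1) = 1: g(2) = 101/88.

1.1477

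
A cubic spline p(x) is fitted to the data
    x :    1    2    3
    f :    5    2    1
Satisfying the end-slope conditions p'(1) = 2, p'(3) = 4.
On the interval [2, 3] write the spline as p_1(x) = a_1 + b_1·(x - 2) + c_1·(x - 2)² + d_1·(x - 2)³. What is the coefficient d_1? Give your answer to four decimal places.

1.5000

Let m_i = p''(x_i). Step sizes h_i = 1, 1; slopes of the chords Δ_i = (y_(i+1) - y_i)/h_i = -3, -1.
  1·m_0 + 4·m_1 + 1·m_2 = 6(Δ_1 - Δ_0) = 12
Clamped end conditions give two more equations: 2h_0·m_0 + h_0·m_1 = 6(Δ_0 - p'(1)) = -30 and h_1·m_1 + 2h_1·m_2 = 6(p'(3) - Δ_1) = 30.
Forward elimination and back-substitution give m_0 = -17, m_1 = 4, m_2 = 13.
On [2, 3], with p_1(x) = a_1 + b_1·(x - 2) + c_1·(x - 2)² + d_1·(x - 2)³: c_1 = m_1/2 = 2, d_1 = (m_2 - m_1)/(6h_1) = 3/2, b_1 = Δ_1 - h_1(2m_1 + m_2)/6 = -9/2.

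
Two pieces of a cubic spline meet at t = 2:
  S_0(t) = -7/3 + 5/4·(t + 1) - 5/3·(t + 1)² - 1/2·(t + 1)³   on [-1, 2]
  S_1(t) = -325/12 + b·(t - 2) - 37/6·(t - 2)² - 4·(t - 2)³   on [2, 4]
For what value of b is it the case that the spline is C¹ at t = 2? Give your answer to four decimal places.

-22.2500

S_0'(t) = 5/4 - 10/3·(t + 1) - 3/2·(t + 1)², so S_0'(2) = -89/4. On the right, S_1'(2) = b, so b = -89/4.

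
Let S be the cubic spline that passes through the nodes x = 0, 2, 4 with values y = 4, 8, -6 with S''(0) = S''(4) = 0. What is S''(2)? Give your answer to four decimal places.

Put M_i = S'' at the i-th knot. Here h = (2, 2) and Δ = (2, -7), so the interior equations h_(i-1)·M_(i-1) + 2(h_(i-1)+h_i)·M_i + h_i·M_(i+1) = 6(Δ_i − Δ_(i-1)) read
  2·M_0 + 8·M_1 + 2·M_2 = 6(Δ_1 - Δ_0) = -54
Natural end conditions: M_0 = M_2 = 0.
Solving: M_0 = 0, M_1 = -27/4, M_2 = 0.

-6.7500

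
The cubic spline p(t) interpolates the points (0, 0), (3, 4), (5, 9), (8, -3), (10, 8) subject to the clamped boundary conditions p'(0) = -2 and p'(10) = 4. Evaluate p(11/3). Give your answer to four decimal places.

6.7149

Write m_i for p''(x_i). With h_i = 3, 2, 3, 2 and divided differences Δ_i = 4/3, 5/2, -4, 11/2, the continuity of p' gives the tridiagonal system
  3·m_0 + 10·m_1 + 2·m_2 = 6(Δ_1 - Δ_0) = 7
  2·m_1 + 10·m_2 + 3·m_3 = 6(Δ_2 - Δ_1) = -39
  3·m_2 + 10·m_3 + 2·m_4 = 6(Δ_3 - Δ_2) = 57
Clamped end conditions give two more equations: 2h_0·m_0 + h_0·m_1 = 6(Δ_0 - p'(0)) = 20 and h_3·m_3 + 2h_3·m_4 = 6(p'(10) - Δ_3) = -9.
Hence m_0 = 1174/435, m_1 = 184/145, m_2 = -1999/290, m_3 = 1324/145, m_4 = -3953/580.
On [3, 5], p(t) = 4 + 573/145·(t - 3) + 92/145·(t - 3)² - 789/1160·(t - 3)³.
With (t - 3) = 2/3: p(11/3) = 2921/435.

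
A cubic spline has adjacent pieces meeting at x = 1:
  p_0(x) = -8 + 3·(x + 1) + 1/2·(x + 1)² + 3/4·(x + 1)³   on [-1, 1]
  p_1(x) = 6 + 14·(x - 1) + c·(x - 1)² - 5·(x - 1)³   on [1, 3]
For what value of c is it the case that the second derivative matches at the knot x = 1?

5

p_0''(x) = 1 + 9/2·(x + 1), so p_0''(1) = 10. On the right, p_1''(1) = 2c, so c = 5.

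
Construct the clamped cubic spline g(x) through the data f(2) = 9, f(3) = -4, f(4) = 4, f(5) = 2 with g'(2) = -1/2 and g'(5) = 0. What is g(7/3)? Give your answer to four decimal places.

With m_i denoting the second derivative at x_i, h_i = 1, 1, 1, and Δ_i = (y_(i+1) − y_i)/h_i = -13, 8, -2:
  1·m_0 + 4·m_1 + 1·m_2 = 6(Δ_1 - Δ_0) = 126
  1·m_1 + 4·m_2 + 1·m_3 = 6(Δ_2 - Δ_1) = -60
Clamped end conditions give two more equations: 2h_0·m_0 + h_0·m_1 = 6(Δ_0 - g'(2)) = -75 and h_2·m_2 + 2h_2·m_3 = 6(g'(5) - Δ_2) = 12.
Solving the tridiagonal system: m_0 = -988/15, m_1 = 851/15, m_2 = -526/15, m_3 = 353/15.
On [2, 3], g(x) = 9 - 1/2·(x - 2) - 494/15·(x - 2)² + 613/30·(x - 2)³.
With (x - 2) = 1/3: g(7/3) = 2402/405.

5.9309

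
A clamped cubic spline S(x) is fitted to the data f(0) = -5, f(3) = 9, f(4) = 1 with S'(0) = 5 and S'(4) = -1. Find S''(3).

-16

Let M_i = S''(x_i). Step sizes h_i = 3, 1; slopes of the chords Δ_i = (y_(i+1) - y_i)/h_i = 14/3, -8.
  3·M_0 + 8·M_1 + 1·M_2 = 6(Δ_1 - Δ_0) = -76
Clamped end conditions give two more equations: 2h_0·M_0 + h_0·M_1 = 6(Δ_0 - S'(0)) = -2 and h_1·M_1 + 2h_1·M_2 = 6(S'(4) - Δ_1) = 42.
Solving the tridiagonal system: M_0 = 23/3, M_1 = -16, M_2 = 29.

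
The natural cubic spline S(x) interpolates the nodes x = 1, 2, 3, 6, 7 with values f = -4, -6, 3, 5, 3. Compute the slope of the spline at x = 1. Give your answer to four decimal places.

Put M_i = S'' at the i-th knot. Here h = (1, 1, 3, 1) and Δ = (-2, 9, 2/3, -2), so the interior equations h_(i-1)·M_(i-1) + 2(h_(i-1)+h_i)·M_i + h_i·M_(i+1) = 6(Δ_i − Δ_(i-1)) read
  1·M_0 + 4·M_1 + 1·M_2 = 6(Δ_1 - Δ_0) = 66
  1·M_1 + 8·M_2 + 3·M_3 = 6(Δ_2 - Δ_1) = -50
  3·M_2 + 8·M_3 + 1·M_4 = 6(Δ_3 - Δ_2) = -16
Natural end conditions: M_0 = M_4 = 0.
Forward elimination and back-substitution give M_0 = 0, M_1 = 1991/106, M_2 = -484/53, M_3 = 151/106, M_4 = 0.
On [1, 2], S'(x) = b_0 + 2c_0·(x - 1) + 3d_0·(x - 1)² with b_0 = Δ_0 - h_0(2M_0 + M_1)/6 = -3263/636, c_0 = M_0/2 = 0, d_0 = (M_1 - M_0)/(6h_0) = 1991/636. So S'(1) = -3263/636.

-5.1305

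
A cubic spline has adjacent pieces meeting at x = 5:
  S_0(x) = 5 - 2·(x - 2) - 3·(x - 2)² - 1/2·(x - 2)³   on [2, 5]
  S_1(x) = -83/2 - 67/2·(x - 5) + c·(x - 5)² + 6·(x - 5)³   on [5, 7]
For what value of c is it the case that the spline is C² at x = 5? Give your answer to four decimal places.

-7.5000

S_0''(x) = -6 - 3·(x - 2), so S_0''(5) = -15. On the right, S_1''(5) = 2c, so c = -15/2.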